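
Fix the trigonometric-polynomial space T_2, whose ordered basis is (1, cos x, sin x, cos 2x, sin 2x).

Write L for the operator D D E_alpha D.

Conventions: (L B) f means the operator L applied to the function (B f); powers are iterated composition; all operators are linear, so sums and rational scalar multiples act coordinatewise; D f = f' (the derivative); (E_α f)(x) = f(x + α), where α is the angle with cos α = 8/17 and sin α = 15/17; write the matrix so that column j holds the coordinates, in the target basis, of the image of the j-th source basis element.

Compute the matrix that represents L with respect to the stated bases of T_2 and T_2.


the matrix is [[0, 0, 0, 0, 0]; [0, 15/17, -8/17, 0, 0]; [0, 8/17, 15/17, 0, 0]; [0, 0, 0, 1920/289, 1288/289]; [0, 0, 0, -1288/289, 1920/289]] (rows listed top to bottom)

image of 1: 0
image of cos x: (15/17)cos x + (8/17)sin x
image of sin x: -(8/17)cos x + (15/17)sin x
image of cos 2x: (1920/289)cos 2x - (1288/289)sin 2x
image of sin 2x: (1288/289)cos 2x + (1920/289)sin 2x
each image's coordinates form column j of the matrix


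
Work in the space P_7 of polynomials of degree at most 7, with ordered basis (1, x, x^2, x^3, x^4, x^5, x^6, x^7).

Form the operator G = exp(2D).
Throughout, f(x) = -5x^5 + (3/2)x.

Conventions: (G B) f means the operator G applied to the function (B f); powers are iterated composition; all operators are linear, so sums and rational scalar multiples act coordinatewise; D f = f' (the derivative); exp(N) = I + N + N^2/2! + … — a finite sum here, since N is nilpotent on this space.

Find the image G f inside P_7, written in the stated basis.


g(x) = -5x^5 - 50x^4 - 200x^3 - 400x^2 - (797/2)x - 157

order-1 term: -50x^4 + 3
order-2 term: -200x^3
order-3 term: -400x^2
order-4 term: -400x
order-5 term: -160
the series for exp(2D) f terminates at order 5
exp(2D) f = -5x^5 - 50x^4 - 200x^3 - 400x^2 - (797/2)x - 157


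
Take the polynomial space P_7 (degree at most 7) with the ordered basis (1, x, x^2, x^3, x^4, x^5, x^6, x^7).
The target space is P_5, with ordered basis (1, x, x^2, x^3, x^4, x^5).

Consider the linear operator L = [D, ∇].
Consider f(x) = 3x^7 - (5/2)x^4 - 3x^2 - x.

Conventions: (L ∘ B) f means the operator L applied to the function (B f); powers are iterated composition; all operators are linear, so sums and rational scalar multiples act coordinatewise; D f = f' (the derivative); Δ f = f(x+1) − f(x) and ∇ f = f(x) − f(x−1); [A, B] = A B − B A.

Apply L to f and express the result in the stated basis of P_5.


g(x) = 0

∇ f = 21x^6 - 63x^5 + 105x^4 - 115x^3 + 78x^2 - 37x + 15/2
D ∇ f = 126x^5 - 315x^4 + 420x^3 - 345x^2 + 156x - 37
D f = 21x^6 - 10x^3 - 6x - 1
∇ D f = 126x^5 - 315x^4 + 420x^3 - 345x^2 + 156x - 37
[D, ∇] f = 0


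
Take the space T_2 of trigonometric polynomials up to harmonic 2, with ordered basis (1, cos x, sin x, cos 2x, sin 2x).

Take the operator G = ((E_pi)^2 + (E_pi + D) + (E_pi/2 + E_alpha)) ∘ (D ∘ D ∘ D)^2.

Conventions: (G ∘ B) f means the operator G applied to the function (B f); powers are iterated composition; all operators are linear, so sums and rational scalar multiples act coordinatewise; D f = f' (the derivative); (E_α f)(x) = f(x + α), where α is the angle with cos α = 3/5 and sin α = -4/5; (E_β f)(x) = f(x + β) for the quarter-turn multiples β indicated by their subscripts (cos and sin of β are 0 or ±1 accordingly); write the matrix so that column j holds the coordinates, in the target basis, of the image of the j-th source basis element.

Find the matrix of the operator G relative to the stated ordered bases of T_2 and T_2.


the matrix is [[0, 0, 0, 0, 0]; [0, -3/5, -6/5, 0, 0]; [0, 6/5, -3/5, 0, 0]; [0, 0, 0, -1152/25, -1664/25]; [0, 0, 0, 1664/25, -1152/25]] (rows listed top to bottom)

image of 1: 0
image of cos x: -(3/5)cos x + (6/5)sin x
image of sin x: -(6/5)cos x - (3/5)sin x
image of cos 2x: -(1152/25)cos 2x + (1664/25)sin 2x
image of sin 2x: -(1664/25)cos 2x - (1152/25)sin 2x
each image's coordinates form column j of the matrix


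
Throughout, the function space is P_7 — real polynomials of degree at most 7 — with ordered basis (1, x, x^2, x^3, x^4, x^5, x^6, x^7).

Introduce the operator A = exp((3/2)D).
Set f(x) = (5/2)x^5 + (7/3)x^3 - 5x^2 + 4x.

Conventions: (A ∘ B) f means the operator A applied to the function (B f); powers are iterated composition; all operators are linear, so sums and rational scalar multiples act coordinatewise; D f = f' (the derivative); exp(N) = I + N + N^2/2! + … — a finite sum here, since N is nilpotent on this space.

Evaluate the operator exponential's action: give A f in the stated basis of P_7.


the result is g(x) = (5/2)x^5 + (75/4)x^4 + (703/12)x^3 + (719/8)x^2 + (2177/32)x + 1383/64

order-1 term: (75/4)x^4 + (21/2)x^2 - 15x + 6
order-2 term: (225/4)x^3 + (63/4)x - 45/4
order-3 term: (675/8)x^2 + 63/8
order-4 term: (2025/32)x
order-5 term: 1215/64
the series for exp((3/2)D) f terminates at order 5
exp((3/2)D) f = (5/2)x^5 + (75/4)x^4 + (703/12)x^3 + (719/8)x^2 + (2177/32)x + 1383/64


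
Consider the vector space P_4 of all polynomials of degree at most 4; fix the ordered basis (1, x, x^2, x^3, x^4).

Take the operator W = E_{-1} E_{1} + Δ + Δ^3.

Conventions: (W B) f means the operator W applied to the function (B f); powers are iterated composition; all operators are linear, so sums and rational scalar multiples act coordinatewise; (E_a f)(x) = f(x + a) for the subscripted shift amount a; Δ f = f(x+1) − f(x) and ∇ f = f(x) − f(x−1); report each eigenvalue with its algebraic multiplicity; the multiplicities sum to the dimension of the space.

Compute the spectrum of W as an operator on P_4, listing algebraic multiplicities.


λ = 1 (multiplicity 5)

image of 1: 1
image of x: x + 1
image of x^2: x^2 + 2x + 1
image of x^3: x^3 + 3x^2 + 3x + 7
image of x^4: x^4 + 4x^3 + 6x^2 + 28x + 37
the matrix is upper triangular; its diagonal is (1, 1, 1, 1, 1)
for a triangular matrix the eigenvalues are the diagonal entries, with algebraic multiplicity their repetition count


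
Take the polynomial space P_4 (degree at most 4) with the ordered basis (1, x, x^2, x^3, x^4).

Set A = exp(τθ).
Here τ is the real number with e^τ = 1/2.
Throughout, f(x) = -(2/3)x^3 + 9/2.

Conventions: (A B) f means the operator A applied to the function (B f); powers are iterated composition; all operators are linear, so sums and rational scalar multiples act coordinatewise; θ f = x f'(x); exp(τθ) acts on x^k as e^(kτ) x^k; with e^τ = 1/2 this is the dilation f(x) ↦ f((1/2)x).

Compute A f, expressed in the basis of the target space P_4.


the image equals g(x) = -(1/12)x^3 + 9/2

exp(τθ) x^k = e^(kτ) x^k; with e^τ = 1/2 this sends x^k to (1/2)^k x^k
x^3 ↦ 1/8 x^3
applying this coordinatewise to f: exp(τθ) f = -(1/12)x^3 + 9/2


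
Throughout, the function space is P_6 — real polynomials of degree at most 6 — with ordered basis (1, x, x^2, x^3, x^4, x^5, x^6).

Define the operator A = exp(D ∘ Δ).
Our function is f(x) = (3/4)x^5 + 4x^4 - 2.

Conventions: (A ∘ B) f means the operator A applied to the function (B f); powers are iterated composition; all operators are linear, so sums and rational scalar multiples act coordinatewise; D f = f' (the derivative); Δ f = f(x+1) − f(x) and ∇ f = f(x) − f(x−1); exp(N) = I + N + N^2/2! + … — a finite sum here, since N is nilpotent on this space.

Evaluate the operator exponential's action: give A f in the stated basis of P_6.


order-1 term: 15x^3 + (141/2)x^2 + 63x + 79/4
order-2 term: 45x + 93
the series for exp(D ∘ Δ) f terminates at order 2
exp(D ∘ Δ) f = (3/4)x^5 + 4x^4 + 15x^3 + (141/2)x^2 + 108x + 443/4

g(x) = (3/4)x^5 + 4x^4 + 15x^3 + (141/2)x^2 + 108x + 443/4


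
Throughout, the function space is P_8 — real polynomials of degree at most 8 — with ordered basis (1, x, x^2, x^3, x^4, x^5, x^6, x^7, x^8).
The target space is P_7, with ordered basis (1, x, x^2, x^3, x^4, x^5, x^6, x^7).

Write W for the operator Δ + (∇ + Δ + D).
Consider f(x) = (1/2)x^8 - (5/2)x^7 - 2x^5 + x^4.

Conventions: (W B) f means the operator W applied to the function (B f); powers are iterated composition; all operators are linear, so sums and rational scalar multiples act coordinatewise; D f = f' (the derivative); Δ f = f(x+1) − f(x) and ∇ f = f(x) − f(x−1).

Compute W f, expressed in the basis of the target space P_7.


Δ f = 4x^7 - (7/2)x^6 - (49/2)x^5 - (125/2)x^4 - (151/2)x^3 - (105/2)x^2 - (39/2)x - 3
∇ f = 4x^7 - (63/2)x^6 + (161/2)x^5 - (265/2)x^4 + (279/2)x^3 - (185/2)x^2 + (71/2)x - 6
Δ f = 4x^7 - (7/2)x^6 - (49/2)x^5 - (125/2)x^4 - (151/2)x^3 - (105/2)x^2 - (39/2)x - 3
D f = 4x^7 - (35/2)x^6 - 10x^4 + 4x^3
(∇ + Δ + D) f = 12x^7 - (105/2)x^6 + 56x^5 - 205x^4 + 68x^3 - 145x^2 + 16x - 9
(Δ + (∇ + Δ + D)) f = 16x^7 - 56x^6 + (63/2)x^5 - (535/2)x^4 - (15/2)x^3 - (395/2)x^2 - (7/2)x - 12

g(x) = 16x^7 - 56x^6 + (63/2)x^5 - (535/2)x^4 - (15/2)x^3 - (395/2)x^2 - (7/2)x - 12


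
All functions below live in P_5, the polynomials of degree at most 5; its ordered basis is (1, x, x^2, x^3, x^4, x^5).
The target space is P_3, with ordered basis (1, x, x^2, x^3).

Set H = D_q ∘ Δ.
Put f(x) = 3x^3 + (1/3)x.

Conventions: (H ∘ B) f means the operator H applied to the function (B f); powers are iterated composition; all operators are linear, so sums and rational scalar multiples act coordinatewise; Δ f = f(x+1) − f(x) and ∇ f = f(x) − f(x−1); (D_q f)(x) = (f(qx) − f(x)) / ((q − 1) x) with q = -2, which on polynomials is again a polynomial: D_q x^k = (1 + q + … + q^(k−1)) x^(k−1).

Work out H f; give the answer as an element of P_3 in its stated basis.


the image equals g(x) = -9x + 9

Δ f = 9x^2 + 9x + 10/3
D_q Δ f = -9x + 9


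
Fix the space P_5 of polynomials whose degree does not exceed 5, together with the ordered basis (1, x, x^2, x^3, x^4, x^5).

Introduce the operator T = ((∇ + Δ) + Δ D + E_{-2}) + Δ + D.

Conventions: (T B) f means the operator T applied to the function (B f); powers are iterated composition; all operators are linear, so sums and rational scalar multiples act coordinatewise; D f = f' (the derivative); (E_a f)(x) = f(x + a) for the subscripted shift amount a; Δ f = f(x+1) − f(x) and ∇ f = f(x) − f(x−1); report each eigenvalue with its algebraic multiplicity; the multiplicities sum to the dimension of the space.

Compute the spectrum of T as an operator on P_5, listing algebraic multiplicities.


image of 1: 1
image of x: x + 2
image of x^2: x^2 + 4x + 7
image of x^3: x^3 + 6x^2 + 21x - 2
image of x^4: x^4 + 8x^3 + 42x^2 - 8x + 21
image of x^5: x^5 + 10x^4 + 70x^3 - 20x^2 + 105x - 24
the matrix is upper triangular; its diagonal is (1, 1, 1, 1, 1, 1)
for a triangular matrix the eigenvalues are the diagonal entries, with algebraic multiplicity their repetition count

λ = 1 (multiplicity 6)


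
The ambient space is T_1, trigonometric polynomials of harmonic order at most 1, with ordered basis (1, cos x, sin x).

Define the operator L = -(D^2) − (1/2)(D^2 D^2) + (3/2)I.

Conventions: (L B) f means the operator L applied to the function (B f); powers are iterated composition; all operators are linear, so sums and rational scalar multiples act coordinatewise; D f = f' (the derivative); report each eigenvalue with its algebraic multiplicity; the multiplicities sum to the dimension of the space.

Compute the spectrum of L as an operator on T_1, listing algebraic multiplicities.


λ = 3/2 (multiplicity 1), λ = 2 (multiplicity 2)

image of 1: 3/2
image of cos x: 2cos x
image of sin x: 2sin x
the matrix is diagonal; its diagonal is (3/2, 2, 2)
for a triangular matrix the eigenvalues are the diagonal entries, with algebraic multiplicity their repetition count


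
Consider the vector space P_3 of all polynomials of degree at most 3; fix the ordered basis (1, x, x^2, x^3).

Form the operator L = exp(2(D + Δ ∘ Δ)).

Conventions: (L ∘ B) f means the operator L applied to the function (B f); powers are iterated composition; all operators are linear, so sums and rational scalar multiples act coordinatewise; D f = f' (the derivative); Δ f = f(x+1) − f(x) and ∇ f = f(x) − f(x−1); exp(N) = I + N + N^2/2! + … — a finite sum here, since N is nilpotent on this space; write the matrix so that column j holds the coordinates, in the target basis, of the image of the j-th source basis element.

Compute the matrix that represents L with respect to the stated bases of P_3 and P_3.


the matrix is [[1, 2, 8, 44]; [0, 1, 4, 24]; [0, 0, 1, 6]; [0, 0, 0, 1]] (rows listed top to bottom)

image of 1: 1
image of x: x + 2
image of x^2: x^2 + 4x + 8
image of x^3: x^3 + 6x^2 + 24x + 44
each image's coordinates form column j of the matrix


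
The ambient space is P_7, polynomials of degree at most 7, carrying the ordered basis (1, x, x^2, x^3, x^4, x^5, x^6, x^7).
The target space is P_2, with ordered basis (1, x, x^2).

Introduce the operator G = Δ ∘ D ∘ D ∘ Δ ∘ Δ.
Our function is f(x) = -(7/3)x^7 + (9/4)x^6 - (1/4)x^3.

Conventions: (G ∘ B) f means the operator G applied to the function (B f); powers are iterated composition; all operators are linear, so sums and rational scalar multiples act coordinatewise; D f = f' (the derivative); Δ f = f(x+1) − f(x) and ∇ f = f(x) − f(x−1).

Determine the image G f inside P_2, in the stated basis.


Δ f = -(49/3)x^6 - (71/2)x^5 - (575/12)x^4 - (110/3)x^3 - 16x^2 - (43/12)x - 1/3
Δ Δ f = -98x^5 - (845/2)x^4 - (2620/3)x^3 - (1995/2)x^2 - (3655/6)x - 156
D Δ Δ f = -490x^4 - 1690x^3 - 2620x^2 - 1995x - 3655/6
D D Δ Δ f = -1960x^3 - 5070x^2 - 5240x - 1995
Δ (D ∘ D ∘ Δ) Δ f = -5880x^2 - 16020x - 12270

the result is g(x) = -5880x^2 - 16020x - 12270


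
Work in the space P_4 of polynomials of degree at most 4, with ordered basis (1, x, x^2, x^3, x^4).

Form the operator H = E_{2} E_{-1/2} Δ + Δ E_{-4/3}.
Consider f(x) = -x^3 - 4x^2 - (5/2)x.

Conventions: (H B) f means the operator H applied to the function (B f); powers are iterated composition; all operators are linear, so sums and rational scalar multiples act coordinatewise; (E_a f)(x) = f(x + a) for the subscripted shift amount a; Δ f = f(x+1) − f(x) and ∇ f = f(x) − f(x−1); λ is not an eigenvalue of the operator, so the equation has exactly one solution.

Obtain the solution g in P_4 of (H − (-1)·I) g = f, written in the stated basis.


write g with unknown coordinates in the stated basis and equate coefficients in (H − (-1)·I) g = f
solving from the highest basis element down gives g = -x^3 + 2x^2 - (7/2)x + 203/12
check: H g = -6x^2 + x - 203/12
so H g − (-1)·g = -x^3 - 4x^2 - (5/2)x = f ✓

the result is g(x) = -x^3 + 2x^2 - (7/2)x + 203/12


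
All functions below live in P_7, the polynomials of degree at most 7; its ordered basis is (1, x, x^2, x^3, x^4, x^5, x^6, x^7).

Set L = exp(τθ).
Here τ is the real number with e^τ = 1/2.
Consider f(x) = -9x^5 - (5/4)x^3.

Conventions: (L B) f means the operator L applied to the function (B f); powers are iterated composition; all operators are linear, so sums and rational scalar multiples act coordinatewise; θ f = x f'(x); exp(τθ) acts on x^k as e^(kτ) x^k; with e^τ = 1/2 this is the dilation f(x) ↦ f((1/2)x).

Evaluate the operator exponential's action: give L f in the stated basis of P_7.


the result is g(x) = -(9/32)x^5 - (5/32)x^3

exp(τθ) x^k = e^(kτ) x^k; with e^τ = 1/2 this sends x^k to (1/2)^k x^k
x^3 ↦ 1/8 x^3
x^5 ↦ 1/32 x^5
applying this coordinatewise to f: exp(τθ) f = -(9/32)x^5 - (5/32)x^3


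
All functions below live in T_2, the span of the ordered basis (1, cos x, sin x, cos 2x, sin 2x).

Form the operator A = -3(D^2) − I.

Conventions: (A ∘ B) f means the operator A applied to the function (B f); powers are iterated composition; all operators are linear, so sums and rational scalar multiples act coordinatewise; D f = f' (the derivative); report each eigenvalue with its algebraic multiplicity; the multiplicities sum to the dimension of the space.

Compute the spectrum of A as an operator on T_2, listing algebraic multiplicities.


image of 1: -1
image of cos x: 2cos x
image of sin x: 2sin x
image of cos 2x: 11cos 2x
image of sin 2x: 11sin 2x
the matrix is diagonal; its diagonal is (-1, 2, 2, 11, 11)
for a triangular matrix the eigenvalues are the diagonal entries, with algebraic multiplicity their repetition count

λ = -1 (multiplicity 1), λ = 2 (multiplicity 2), λ = 11 (multiplicity 2)


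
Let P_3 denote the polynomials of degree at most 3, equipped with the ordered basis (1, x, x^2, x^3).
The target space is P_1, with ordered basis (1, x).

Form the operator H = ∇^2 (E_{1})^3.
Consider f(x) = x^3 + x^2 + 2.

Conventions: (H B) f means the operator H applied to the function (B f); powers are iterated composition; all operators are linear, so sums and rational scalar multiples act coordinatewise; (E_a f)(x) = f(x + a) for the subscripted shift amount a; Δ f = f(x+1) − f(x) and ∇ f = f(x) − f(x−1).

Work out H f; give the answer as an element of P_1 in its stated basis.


the result is g(x) = 6x + 14

E_{1} f = x^3 + 4x^2 + 5x + 4
E_{1} E_{1} f = x^3 + 7x^2 + 16x + 14
E_{1} E_{1} E_{1} f = x^3 + 10x^2 + 33x + 38
∇ (E_{1})^3 f = 3x^2 + 17x + 24
∇ ∇ (E_{1})^3 f = 6x + 14


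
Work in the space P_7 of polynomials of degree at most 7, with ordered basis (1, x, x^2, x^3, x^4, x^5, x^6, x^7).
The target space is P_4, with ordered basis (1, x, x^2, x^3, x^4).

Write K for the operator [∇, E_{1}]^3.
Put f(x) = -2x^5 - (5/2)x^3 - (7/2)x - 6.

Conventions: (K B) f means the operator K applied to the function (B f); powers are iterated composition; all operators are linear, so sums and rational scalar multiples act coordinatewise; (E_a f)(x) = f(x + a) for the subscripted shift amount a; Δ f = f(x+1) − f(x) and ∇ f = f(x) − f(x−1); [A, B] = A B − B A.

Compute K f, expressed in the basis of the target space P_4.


E_{1} f = -2x^5 - 10x^4 - (45/2)x^3 - (55/2)x^2 - 21x - 14
∇ E_{1} f = -10x^4 - 20x^3 - (55/2)x^2 - (35/2)x - 8
∇ f = -10x^4 + 20x^3 - (55/2)x^2 + (35/2)x - 8
E_{1} ∇ f = -10x^4 - 20x^3 - (55/2)x^2 - (35/2)x - 8
[∇, E_{1}] f = 0
E_{1} [∇, E_{1}] f = 0
∇ E_{1} [∇, E_{1}] f = 0
∇ [∇, E_{1}] f = 0
E_{1} ∇ [∇, E_{1}] f = 0
[∇, E_{1}] [∇, E_{1}] f = 0
E_{1} [∇, E_{1}] [∇, E_{1}] f = 0
∇ E_{1} [∇, E_{1}] [∇, E_{1}] f = 0
∇ [∇, E_{1}] [∇, E_{1}] f = 0
E_{1} ∇ [∇, E_{1}] [∇, E_{1}] f = 0
[∇, E_{1}] [∇, E_{1}] [∇, E_{1}] f = 0

the image equals g(x) = 0


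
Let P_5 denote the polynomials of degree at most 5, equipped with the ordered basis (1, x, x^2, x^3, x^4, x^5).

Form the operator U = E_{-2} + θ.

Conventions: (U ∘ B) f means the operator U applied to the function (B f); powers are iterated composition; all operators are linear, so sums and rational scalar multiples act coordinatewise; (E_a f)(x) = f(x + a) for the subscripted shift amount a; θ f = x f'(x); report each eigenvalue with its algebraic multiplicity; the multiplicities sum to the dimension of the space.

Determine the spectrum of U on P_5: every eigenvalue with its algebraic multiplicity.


image of 1: 1
image of x: 2x - 2
image of x^2: 3x^2 - 4x + 4
image of x^3: 4x^3 - 6x^2 + 12x - 8
image of x^4: 5x^4 - 8x^3 + 24x^2 - 32x + 16
image of x^5: 6x^5 - 10x^4 + 40x^3 - 80x^2 + 80x - 32
the matrix is upper triangular; its diagonal is (1, 2, 3, 4, 5, 6)
for a triangular matrix the eigenvalues are the diagonal entries, with algebraic multiplicity their repetition count

λ = 1 (multiplicity 1), λ = 2 (multiplicity 1), λ = 3 (multiplicity 1), λ = 4 (multiplicity 1), λ = 5 (multiplicity 1), λ = 6 (multiplicity 1)


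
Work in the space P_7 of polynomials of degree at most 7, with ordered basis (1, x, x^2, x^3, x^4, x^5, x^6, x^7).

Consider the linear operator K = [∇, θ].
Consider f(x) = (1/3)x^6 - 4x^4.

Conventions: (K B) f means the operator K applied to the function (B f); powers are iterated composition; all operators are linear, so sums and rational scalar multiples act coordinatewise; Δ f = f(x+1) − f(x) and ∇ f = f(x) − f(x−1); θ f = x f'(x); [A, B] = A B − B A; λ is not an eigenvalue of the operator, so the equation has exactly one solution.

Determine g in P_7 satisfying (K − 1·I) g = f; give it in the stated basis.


the result is g(x) = -(1/3)x^6 - 2x^5 + 4x^4 + 36x^3 + 20x^2 - 98x - 54

write g with unknown coordinates in the stated basis and equate coefficients in (K − 1·I) g = f
solving from the highest basis element down gives g = -(1/3)x^6 - 2x^5 + 4x^4 + 36x^3 + 20x^2 - 98x - 54
check: K g = -2x^5 + 36x^3 + 20x^2 - 98x - 54
so K g − 1·g = (1/3)x^6 - 4x^4 = f ✓


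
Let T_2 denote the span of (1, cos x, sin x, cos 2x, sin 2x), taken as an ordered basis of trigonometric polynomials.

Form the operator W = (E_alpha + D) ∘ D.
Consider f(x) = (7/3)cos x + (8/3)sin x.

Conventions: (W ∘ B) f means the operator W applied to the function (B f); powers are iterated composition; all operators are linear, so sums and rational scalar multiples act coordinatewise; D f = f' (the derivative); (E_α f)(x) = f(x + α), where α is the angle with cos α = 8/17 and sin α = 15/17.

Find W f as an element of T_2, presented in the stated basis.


the result is g(x) = -(160/51)cos x - (104/17)sin x

D f = (8/3)cos x - (7/3)sin x
E_alpha D f = -(41/51)cos x - (176/51)sin x
D D f = -(7/3)cos x - (8/3)sin x
(E_alpha + D) D f = -(160/51)cos x - (104/17)sin x


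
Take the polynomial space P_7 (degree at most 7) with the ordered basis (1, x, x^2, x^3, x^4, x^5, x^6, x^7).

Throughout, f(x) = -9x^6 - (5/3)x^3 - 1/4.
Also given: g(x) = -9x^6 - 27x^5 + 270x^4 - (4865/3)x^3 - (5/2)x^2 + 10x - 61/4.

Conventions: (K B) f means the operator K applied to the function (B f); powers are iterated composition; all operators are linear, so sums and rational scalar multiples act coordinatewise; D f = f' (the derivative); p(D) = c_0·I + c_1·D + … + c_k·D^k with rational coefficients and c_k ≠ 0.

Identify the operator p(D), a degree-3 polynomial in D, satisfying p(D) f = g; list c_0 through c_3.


p(D) = I + (1/2)·D − D^2 + (3/2)·D^3, i.e. c_0 = 1, c_1 = 1/2, c_2 = -1, c_3 = 3/2

D^0 f = -9x^6 - (5/3)x^3 - 1/4
D^1 f = -54x^5 - 5x^2
D^2 f = -270x^4 - 10x
D^3 f = -1080x^3 - 10
matching coefficients of g against c_0 f + c_1 Df + … from the top degree down determines the c_i
solution: c_0 = 1, c_1 = 1/2, c_2 = -1, c_3 = 3/2


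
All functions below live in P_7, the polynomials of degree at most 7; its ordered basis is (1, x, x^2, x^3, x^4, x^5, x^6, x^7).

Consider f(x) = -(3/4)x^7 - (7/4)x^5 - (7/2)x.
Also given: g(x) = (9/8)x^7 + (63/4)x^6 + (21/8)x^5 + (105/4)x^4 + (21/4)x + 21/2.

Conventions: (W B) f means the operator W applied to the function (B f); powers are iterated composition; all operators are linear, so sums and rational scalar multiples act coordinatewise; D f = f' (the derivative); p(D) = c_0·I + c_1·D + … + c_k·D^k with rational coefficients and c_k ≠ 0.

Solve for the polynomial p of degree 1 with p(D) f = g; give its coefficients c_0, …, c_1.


p(D) = -(3/2)·I − 3·D, i.e. c_0 = -3/2, c_1 = -3

D^0 f = -(3/4)x^7 - (7/4)x^5 - (7/2)x
D^1 f = -(21/4)x^6 - (35/4)x^4 - 7/2
matching coefficients of g against c_0 f + c_1 Df + … from the top degree down determines the c_i
solution: c_0 = -3/2, c_1 = -3


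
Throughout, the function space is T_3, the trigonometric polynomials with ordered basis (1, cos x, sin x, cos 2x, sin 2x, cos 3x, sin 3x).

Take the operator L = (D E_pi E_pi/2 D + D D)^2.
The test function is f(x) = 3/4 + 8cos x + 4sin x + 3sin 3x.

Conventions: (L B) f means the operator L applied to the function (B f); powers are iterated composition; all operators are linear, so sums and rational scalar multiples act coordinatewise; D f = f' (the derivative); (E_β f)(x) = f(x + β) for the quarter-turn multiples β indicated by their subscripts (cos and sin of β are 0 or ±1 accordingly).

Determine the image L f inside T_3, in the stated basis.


the result is g(x) = -8cos x + 16sin x + 486cos 3x

D f = 4cos x - 8sin x + 9cos 3x
E_pi/2 D f = -8cos x - 4sin x + 9sin 3x
E_pi E_pi/2 D f = 8cos x + 4sin x - 9sin 3x
D (E_pi E_pi/2 D) f = 4cos x - 8sin x - 27cos 3x
D f = 4cos x - 8sin x + 9cos 3x
D D f = -8cos x - 4sin x - 27sin 3x
(D E_pi E_pi/2 D + D D) f = -4cos x - 12sin x - 27cos 3x - 27sin 3x
D (D E_pi E_pi/2 D + D D) f = -12cos x + 4sin x - 81cos 3x + 81sin 3x
E_pi/2 D (D E_pi E_pi/2 D + D D) f = 4cos x + 12sin x - 81cos 3x - 81sin 3x
E_pi E_pi/2 D (D E_pi E_pi/2 D + D D) f = -4cos x - 12sin x + 81cos 3x + 81sin 3x
D (E_pi E_pi/2 D) (D E_pi E_pi/2 D + D D) f = -12cos x + 4sin x + 243cos 3x - 243sin 3x
D (D E_pi E_pi/2 D + D D) f = -12cos x + 4sin x - 81cos 3x + 81sin 3x
D D (D E_pi E_pi/2 D + D D) f = 4cos x + 12sin x + 243cos 3x + 243sin 3x
(D E_pi E_pi/2 D + D D) (D E_pi E_pi/2 D + D D) f = -8cos x + 16sin x + 486cos 3x


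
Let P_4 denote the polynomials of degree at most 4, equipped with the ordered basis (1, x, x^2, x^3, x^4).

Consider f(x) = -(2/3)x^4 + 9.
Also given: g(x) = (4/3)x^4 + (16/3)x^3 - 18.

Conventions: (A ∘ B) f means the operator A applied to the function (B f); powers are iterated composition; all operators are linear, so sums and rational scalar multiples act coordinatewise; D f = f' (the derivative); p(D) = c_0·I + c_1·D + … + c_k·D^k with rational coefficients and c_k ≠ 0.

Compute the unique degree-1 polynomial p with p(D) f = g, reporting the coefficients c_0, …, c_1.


c_0 = -2, c_1 = -2

D^0 f = -(2/3)x^4 + 9
D^1 f = -(8/3)x^3
matching coefficients of g against c_0 f + c_1 Df + … from the top degree down determines the c_i
solution: c_0 = -2, c_1 = -2


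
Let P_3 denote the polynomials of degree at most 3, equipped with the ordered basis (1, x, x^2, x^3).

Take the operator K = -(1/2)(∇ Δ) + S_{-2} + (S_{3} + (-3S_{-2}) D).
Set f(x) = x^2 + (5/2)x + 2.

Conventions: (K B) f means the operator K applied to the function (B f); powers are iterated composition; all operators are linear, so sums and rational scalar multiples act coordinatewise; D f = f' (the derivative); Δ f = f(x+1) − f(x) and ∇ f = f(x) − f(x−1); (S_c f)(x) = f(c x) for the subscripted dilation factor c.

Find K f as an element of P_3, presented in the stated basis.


the image equals g(x) = 13x^2 + (29/2)x - 9/2

Δ f = 2x + 7/2
∇ Δ f = 2
(-(1/2)(∇ Δ)) f = -1
S_{-2} f = 4x^2 - 5x + 2
S_{3} f = 9x^2 + (15/2)x + 2
D f = 2x + 5/2
S_{-2} D f = -4x + 5/2
(-3S_{-2}) D f = 12x - 15/2
(S_{3} + (-3S_{-2}) D) f = 9x^2 + (39/2)x - 11/2
(-(1/2)(∇ Δ) + S_{-2} + (S_{3} + (-3S_{-2}) D)) f = 13x^2 + (29/2)x - 9/2


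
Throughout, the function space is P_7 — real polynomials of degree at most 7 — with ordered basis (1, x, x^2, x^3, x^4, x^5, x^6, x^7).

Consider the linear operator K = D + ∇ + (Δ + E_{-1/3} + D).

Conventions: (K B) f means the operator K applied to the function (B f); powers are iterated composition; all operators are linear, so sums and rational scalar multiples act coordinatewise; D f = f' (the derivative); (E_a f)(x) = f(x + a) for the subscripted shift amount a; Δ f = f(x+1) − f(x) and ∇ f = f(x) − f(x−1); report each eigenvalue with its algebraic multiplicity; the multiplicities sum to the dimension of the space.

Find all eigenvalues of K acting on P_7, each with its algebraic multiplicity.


image of 1: 1
image of x: x + 11/3
image of x^2: x^2 + (22/3)x + 1/9
image of x^3: x^3 + 11x^2 + (1/3)x + 53/27
image of x^4: x^4 + (44/3)x^3 + (2/3)x^2 + (212/27)x + 1/81
image of x^5: x^5 + (55/3)x^4 + (10/9)x^3 + (530/27)x^2 + (5/81)x + 485/243
image of x^6: x^6 + 22x^5 + (5/3)x^4 + (1060/27)x^3 + (5/27)x^2 + (970/81)x + 1/729
image of x^7: x^7 + (77/3)x^6 + (7/3)x^5 + (1855/27)x^4 + (35/81)x^3 + (3395/81)x^2 + (7/729)x + 4373/2187
the matrix is upper triangular; its diagonal is (1, 1, 1, 1, 1, 1, 1, 1)
for a triangular matrix the eigenvalues are the diagonal entries, with algebraic multiplicity their repetition count

λ = 1 (multiplicity 8)


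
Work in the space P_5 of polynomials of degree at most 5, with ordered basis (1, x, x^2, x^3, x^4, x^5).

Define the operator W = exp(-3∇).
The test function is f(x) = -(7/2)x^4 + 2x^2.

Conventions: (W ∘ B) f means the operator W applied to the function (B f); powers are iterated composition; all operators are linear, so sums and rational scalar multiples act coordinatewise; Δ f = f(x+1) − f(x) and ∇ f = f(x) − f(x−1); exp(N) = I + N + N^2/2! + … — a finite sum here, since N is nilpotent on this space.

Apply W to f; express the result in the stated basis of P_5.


g(x) = -(7/2)x^4 + 42x^3 - 250x^2 + 786x - 2115/2

order-1 term: 42x^3 - 63x^2 + 30x - 9/2
order-2 term: -189x^2 + 378x - 405/2
order-3 term: 378x - 567
order-4 term: -567/2
the series for exp(-3∇) f terminates at order 4
exp(-3∇) f = -(7/2)x^4 + 42x^3 - 250x^2 + 786x - 2115/2


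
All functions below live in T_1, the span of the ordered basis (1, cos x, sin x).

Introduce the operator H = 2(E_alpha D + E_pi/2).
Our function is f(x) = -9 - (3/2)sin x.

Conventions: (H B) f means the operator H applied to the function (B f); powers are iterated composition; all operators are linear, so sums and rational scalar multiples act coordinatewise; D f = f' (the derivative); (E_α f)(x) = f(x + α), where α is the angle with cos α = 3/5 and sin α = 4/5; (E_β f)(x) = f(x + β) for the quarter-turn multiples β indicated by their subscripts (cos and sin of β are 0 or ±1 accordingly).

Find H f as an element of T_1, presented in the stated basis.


D f = -(3/2)cos x
E_alpha D f = -(9/10)cos x + (6/5)sin x
E_pi/2 f = -9 - (3/2)cos x
(E_alpha D + E_pi/2) f = -9 - (12/5)cos x + (6/5)sin x
(2(E_alpha D + E_pi/2)) f = -18 - (24/5)cos x + (12/5)sin x

the image equals g(x) = -18 - (24/5)cos x + (12/5)sin x


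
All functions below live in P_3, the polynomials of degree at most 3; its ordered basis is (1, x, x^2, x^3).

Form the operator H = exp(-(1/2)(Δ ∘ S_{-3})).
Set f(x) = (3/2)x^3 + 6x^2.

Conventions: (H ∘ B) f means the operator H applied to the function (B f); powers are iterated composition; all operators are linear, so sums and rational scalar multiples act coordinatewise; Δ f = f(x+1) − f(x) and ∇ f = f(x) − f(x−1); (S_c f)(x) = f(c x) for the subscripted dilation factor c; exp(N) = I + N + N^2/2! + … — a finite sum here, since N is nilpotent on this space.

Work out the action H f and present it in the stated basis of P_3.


the image equals g(x) = (3/2)x^3 + (267/4)x^2 - (2133/8)x - 4401/16

order-1 term: (243/4)x^2 + (27/4)x - 27/4
order-2 term: -(2187/8)x - 1053/8
order-3 term: -2187/16
the series for exp(-(1/2)(Δ ∘ S_{-3})) f terminates at order 3
exp(-(1/2)(Δ ∘ S_{-3})) f = (3/2)x^3 + (267/4)x^2 - (2133/8)x - 4401/16


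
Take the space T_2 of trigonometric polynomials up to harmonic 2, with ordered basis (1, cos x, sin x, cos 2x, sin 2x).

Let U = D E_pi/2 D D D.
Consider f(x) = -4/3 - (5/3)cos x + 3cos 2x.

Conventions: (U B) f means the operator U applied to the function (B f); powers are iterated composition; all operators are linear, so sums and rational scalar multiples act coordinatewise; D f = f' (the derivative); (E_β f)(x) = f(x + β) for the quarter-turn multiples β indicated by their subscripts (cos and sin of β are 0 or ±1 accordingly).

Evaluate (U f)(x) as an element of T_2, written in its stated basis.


D f = (5/3)sin x - 6sin 2x
D D f = (5/3)cos x - 12cos 2x
D D D f = -(5/3)sin x + 24sin 2x
E_pi/2 (D D) D f = -(5/3)cos x - 24sin 2x
D E_pi/2 (D D) D f = (5/3)sin x - 48cos 2x

g(x) = (5/3)sin x - 48cos 2x


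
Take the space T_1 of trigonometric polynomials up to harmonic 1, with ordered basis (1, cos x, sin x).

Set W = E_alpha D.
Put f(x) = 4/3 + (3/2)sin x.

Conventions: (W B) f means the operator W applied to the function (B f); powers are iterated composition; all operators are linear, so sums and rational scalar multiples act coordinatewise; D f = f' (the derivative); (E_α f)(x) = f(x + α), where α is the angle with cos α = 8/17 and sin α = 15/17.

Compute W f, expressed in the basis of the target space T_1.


D f = (3/2)cos x
E_alpha D f = (12/17)cos x - (45/34)sin x

the result is g(x) = (12/17)cos x - (45/34)sin x


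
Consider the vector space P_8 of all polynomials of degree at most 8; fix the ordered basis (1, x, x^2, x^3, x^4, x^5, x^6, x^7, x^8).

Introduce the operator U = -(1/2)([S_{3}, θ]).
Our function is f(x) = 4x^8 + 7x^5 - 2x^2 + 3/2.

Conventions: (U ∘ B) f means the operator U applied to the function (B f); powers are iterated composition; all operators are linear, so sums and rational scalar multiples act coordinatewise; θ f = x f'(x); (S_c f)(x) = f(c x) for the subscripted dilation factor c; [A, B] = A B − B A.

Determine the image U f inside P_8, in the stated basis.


the result is g(x) = 0

θ f = 32x^8 + 35x^5 - 4x^2
S_{3} θ f = 209952x^8 + 8505x^5 - 36x^2
S_{3} f = 26244x^8 + 1701x^5 - 18x^2 + 3/2
θ S_{3} f = 209952x^8 + 8505x^5 - 36x^2
[S_{3}, θ] f = 0
(-(1/2)([S_{3}, θ])) f = 0


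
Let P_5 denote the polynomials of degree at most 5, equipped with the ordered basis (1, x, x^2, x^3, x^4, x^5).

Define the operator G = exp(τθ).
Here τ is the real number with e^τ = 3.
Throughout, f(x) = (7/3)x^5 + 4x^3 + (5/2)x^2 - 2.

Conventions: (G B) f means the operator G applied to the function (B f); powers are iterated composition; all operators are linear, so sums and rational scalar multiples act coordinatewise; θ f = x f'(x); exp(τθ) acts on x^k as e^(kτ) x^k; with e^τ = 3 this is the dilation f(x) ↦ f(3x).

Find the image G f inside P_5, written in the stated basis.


the result is g(x) = 567x^5 + 108x^3 + (45/2)x^2 - 2

exp(τθ) x^k = e^(kτ) x^k; with e^τ = 3 this sends x^k to 3^k x^k
x^2 ↦ 9 x^2
x^3 ↦ 27 x^3
x^5 ↦ 243 x^5
applying this coordinatewise to f: exp(τθ) f = 567x^5 + 108x^3 + (45/2)x^2 - 2


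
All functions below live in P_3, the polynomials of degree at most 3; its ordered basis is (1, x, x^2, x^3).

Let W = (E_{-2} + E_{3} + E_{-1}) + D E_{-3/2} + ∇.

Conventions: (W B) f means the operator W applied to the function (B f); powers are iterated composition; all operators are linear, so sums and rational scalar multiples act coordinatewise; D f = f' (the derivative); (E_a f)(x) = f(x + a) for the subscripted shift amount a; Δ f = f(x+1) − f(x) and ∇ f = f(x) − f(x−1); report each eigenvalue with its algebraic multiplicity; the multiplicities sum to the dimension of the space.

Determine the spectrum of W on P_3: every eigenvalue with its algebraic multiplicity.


image of 1: 3
image of x: 3x + 2
image of x^2: 3x^2 + 4x + 10
image of x^3: 3x^3 + 6x^2 + 30x + 103/4
the matrix is upper triangular; its diagonal is (3, 3, 3, 3)
for a triangular matrix the eigenvalues are the diagonal entries, with algebraic multiplicity their repetition count

λ = 3 (multiplicity 4)


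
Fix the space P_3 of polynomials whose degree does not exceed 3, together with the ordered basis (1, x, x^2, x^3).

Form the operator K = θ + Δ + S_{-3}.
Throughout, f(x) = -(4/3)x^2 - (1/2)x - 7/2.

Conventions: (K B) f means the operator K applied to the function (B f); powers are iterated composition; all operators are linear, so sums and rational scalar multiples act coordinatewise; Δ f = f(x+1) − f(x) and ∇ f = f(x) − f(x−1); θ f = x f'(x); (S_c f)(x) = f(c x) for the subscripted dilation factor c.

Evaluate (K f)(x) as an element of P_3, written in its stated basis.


θ f = -(8/3)x^2 - (1/2)x
Δ f = -(8/3)x - 11/6
S_{-3} f = -12x^2 + (3/2)x - 7/2
(θ + Δ + S_{-3}) f = -(44/3)x^2 - (5/3)x - 16/3

g(x) = -(44/3)x^2 - (5/3)x - 16/3


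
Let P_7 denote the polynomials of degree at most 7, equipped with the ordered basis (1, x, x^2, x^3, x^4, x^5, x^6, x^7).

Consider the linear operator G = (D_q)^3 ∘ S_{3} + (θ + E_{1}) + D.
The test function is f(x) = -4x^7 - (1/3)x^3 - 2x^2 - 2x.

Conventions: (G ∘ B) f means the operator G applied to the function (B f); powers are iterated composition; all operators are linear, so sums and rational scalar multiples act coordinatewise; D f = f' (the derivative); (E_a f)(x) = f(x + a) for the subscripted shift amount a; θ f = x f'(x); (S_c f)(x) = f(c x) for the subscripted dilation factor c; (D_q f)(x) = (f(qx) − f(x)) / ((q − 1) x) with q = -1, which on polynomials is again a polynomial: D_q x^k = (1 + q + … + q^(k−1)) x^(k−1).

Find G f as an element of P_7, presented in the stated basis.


S_{3} f = -8748x^7 - 9x^3 - 18x^2 - 6x
D_q S_{3} f = -8748x^6 - 9x^2 - 6
D_q D_q S_{3} f = 0
D_q D_q D_q S_{3} f = 0
θ f = -28x^7 - x^3 - 4x^2 - 2x
E_{1} f = -4x^7 - 28x^6 - 84x^5 - 140x^4 - (421/3)x^3 - 87x^2 - 35x - 25/3
(θ + E_{1}) f = -32x^7 - 28x^6 - 84x^5 - 140x^4 - (424/3)x^3 - 91x^2 - 37x - 25/3
D f = -28x^6 - x^2 - 4x - 2
((D_q)^3 ∘ S_{3} + (θ + E_{1}) + D) f = -32x^7 - 56x^6 - 84x^5 - 140x^4 - (424/3)x^3 - 92x^2 - 41x - 31/3

g(x) = -32x^7 - 56x^6 - 84x^5 - 140x^4 - (424/3)x^3 - 92x^2 - 41x - 31/3


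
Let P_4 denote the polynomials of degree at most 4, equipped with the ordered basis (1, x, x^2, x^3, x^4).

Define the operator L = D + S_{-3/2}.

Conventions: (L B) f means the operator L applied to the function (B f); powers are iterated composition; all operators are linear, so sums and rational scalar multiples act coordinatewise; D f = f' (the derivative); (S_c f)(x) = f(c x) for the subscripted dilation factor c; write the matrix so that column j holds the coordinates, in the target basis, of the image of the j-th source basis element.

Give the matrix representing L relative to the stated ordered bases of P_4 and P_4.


the matrix is [[1, 1, 0, 0, 0]; [0, -3/2, 2, 0, 0]; [0, 0, 9/4, 3, 0]; [0, 0, 0, -27/8, 4]; [0, 0, 0, 0, 81/16]] (rows listed top to bottom)

image of 1: 1
image of x: -(3/2)x + 1
image of x^2: (9/4)x^2 + 2x
image of x^3: -(27/8)x^3 + 3x^2
image of x^4: (81/16)x^4 + 4x^3
each image's coordinates form column j of the matrix


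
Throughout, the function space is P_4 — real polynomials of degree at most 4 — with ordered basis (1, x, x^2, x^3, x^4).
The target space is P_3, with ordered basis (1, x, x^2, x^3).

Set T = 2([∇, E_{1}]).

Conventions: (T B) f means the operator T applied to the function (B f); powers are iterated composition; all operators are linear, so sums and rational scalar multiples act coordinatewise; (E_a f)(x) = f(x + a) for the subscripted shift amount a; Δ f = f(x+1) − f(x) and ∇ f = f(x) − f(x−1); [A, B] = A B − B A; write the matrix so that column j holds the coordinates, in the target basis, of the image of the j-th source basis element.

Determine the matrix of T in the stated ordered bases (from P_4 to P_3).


image of 1: 0
image of x: 0
image of x^2: 0
image of x^3: 0
image of x^4: 0
each image's coordinates form column j of the matrix

the matrix is [[0, 0, 0, 0, 0]; [0, 0, 0, 0, 0]; [0, 0, 0, 0, 0]; [0, 0, 0, 0, 0]] (rows listed top to bottom)


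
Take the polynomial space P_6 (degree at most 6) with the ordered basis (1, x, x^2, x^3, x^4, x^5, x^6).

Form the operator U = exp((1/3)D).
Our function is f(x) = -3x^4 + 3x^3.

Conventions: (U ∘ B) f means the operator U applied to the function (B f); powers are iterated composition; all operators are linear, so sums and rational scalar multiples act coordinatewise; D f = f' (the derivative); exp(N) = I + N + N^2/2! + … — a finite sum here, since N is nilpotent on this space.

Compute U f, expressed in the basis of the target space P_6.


the result is g(x) = -3x^4 - x^3 + x^2 + (5/9)x + 2/27

order-1 term: -4x^3 + 3x^2
order-2 term: -2x^2 + x
order-3 term: -(4/9)x + 1/9
order-4 term: -1/27
the series for exp((1/3)D) f terminates at order 4
exp((1/3)D) f = -3x^4 - x^3 + x^2 + (5/9)x + 2/27


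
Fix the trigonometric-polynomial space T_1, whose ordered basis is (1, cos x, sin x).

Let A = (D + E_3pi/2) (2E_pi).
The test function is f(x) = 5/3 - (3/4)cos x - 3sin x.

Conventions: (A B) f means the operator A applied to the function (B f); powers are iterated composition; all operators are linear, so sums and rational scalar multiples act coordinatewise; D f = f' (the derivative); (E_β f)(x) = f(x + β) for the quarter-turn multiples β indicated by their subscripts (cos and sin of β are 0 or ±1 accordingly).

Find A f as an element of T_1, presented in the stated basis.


the image equals g(x) = 10/3

E_pi f = 5/3 + (3/4)cos x + 3sin x
(2E_pi) f = 10/3 + (3/2)cos x + 6sin x
D (2E_pi) f = 6cos x - (3/2)sin x
E_3pi/2 (2E_pi) f = 10/3 - 6cos x + (3/2)sin x
(D + E_3pi/2) (2E_pi) f = 10/3
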